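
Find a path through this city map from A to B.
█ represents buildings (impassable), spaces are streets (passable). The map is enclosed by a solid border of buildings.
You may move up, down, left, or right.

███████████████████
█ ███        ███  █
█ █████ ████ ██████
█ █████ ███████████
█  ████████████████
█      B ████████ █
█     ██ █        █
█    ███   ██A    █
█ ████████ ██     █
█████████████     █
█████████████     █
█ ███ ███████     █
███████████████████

Finding the shortest path from A to B:
Movement: cardinal only
Path length: 10 steps
Directions: up → left → left → left → down → left → left → up → up → left

Solution:

███████████████████
█ ███        ███  █
█ █████ ████ ██████
█ █████ ███████████
█  ████████████████
█      B↰████████ █
█     ██↑█↓←←↰    █
█    ███↑←↲██A    █
█ ████████ ██     █
█████████████     █
█████████████     █
█ ███ ███████     █
███████████████████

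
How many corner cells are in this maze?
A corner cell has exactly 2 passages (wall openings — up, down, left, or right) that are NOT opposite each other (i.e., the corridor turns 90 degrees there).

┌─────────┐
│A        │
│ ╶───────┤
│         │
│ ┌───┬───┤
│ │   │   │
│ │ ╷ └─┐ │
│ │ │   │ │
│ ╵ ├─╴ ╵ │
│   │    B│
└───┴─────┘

Counting corner cells (2 non-opposite passages):
Total corners: 9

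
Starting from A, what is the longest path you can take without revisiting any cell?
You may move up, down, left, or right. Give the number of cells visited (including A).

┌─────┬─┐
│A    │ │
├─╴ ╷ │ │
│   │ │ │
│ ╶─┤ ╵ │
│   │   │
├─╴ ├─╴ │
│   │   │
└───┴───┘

Finding longest simple path using DFS:
Start: (0, 0)
Longest path visits 8 cells
Path: A → right → down → left → down → right → down → left

Solution:

┌─────┬─┐
│A ↓  │ │
├─╴ ╷ │ │
│↓ ↲│ │ │
│ ╶─┤ ╵ │
│↳ ↓│   │
├─╴ ├─╴ │
│B ↲│   │
└───┴───┘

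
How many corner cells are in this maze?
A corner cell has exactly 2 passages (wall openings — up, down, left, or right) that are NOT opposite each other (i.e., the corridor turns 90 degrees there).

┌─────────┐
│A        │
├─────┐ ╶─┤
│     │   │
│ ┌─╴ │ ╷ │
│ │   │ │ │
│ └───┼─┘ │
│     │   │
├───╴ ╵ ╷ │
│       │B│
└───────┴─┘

Counting corner cells (2 non-opposite passages):
Total corners: 8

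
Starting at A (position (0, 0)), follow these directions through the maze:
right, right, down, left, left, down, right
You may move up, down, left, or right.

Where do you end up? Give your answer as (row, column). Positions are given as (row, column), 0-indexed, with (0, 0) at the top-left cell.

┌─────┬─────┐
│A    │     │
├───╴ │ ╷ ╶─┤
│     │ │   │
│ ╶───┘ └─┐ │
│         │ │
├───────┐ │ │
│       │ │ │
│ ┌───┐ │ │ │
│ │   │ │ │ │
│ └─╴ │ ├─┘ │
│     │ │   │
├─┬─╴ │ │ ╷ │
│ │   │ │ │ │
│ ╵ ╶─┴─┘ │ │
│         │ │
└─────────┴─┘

Following directions step by step:
Start: (0, 0)
  right: (0, 0) → (0, 1)
  right: (0, 1) → (0, 2)
  down: (0, 2) → (1, 2)
  left: (1, 2) → (1, 1)
  left: (1, 1) → (1, 0)
  down: (1, 0) → (2, 0)
  right: (2, 0) → (2, 1)
Final position: (2, 1)

Path taken:

┌─────┬─────┐
│A → ↓│     │
├───╴ │ ╷ ╶─┤
│↓ ← ↲│ │   │
│ ╶───┘ └─┐ │
│↳ B      │ │
├───────┐ │ │
│       │ │ │
│ ┌───┐ │ │ │
│ │   │ │ │ │
│ └─╴ │ ├─┘ │
│     │ │   │
├─┬─╴ │ │ ╷ │
│ │   │ │ │ │
│ ╵ ╶─┴─┘ │ │
│         │ │
└─────────┴─┘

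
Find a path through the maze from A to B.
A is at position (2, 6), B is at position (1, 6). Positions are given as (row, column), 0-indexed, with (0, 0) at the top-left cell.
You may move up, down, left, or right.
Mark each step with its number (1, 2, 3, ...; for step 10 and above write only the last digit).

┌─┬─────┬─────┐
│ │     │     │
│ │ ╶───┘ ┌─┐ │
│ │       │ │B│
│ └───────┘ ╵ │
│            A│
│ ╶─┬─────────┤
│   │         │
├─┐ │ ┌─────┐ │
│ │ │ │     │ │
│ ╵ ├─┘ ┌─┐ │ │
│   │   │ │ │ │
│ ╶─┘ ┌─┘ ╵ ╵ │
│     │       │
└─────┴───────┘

Finding the shortest path from (2, 6) to (1, 6):
Path length: 1 steps
Directions: up

Solution:

┌─┬─────┬─────┐
│ │     │     │
│ │ ╶───┘ ┌─┐ │
│ │       │ │B│
│ └───────┘ ╵ │
│            A│
│ ╶─┬─────────┤
│   │         │
├─┐ │ ┌─────┐ │
│ │ │ │     │ │
│ ╵ ├─┘ ┌─┐ │ │
│   │   │ │ │ │
│ ╶─┘ ┌─┘ ╵ ╵ │
│     │       │
└─────┴───────┘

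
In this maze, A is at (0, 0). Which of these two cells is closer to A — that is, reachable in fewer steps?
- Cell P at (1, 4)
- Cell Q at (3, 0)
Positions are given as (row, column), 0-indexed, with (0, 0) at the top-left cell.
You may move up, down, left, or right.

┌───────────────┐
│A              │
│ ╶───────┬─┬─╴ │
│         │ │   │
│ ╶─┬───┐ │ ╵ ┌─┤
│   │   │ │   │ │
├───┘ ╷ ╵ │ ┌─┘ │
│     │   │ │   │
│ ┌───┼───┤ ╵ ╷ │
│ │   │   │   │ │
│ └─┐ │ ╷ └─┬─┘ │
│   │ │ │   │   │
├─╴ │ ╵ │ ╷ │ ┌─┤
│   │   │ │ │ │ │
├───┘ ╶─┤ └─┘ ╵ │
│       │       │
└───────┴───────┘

Shortest path A → P at (1, 4): 5 steps
Shortest path A → Q at (3, 0): 13 steps

P is closer (5 steps vs 13 steps).

Path to P:

┌───────────────┐
│A              │
│ ╶───────┬─┬─╴ │
│↳ → → → P│ │   │
│ ╶─┬───┐ │ ╵ ┌─┤
│   │   │ │   │ │
├───┘ ╷ ╵ │ ┌─┘ │
│     │   │ │   │
│ ┌───┼───┤ ╵ ╷ │
│ │   │   │   │ │
│ └─┐ │ ╷ └─┬─┘ │
│   │ │ │   │   │
├─╴ │ ╵ │ ╷ │ ┌─┤
│   │   │ │ │ │ │
├───┘ ╶─┤ └─┘ ╵ │
│       │       │
└───────┴───────┘

Path to Q:

┌───────────────┐
│A              │
│ ╶───────┬─┬─╴ │
│↳ → → → ↓│ │   │
│ ╶─┬───┐ │ ╵ ┌─┤
│   │↓ ↰│↓│   │ │
├───┘ ╷ ╵ │ ┌─┘ │
│Q ← ↲│↑ ↲│ │   │
│ ┌───┼───┤ ╵ ╷ │
│ │   │   │   │ │
│ └─┐ │ ╷ └─┬─┘ │
│   │ │ │   │   │
├─╴ │ ╵ │ ╷ │ ┌─┤
│   │   │ │ │ │ │
├───┘ ╶─┤ └─┘ ╵ │
│       │       │
└───────┴───────┘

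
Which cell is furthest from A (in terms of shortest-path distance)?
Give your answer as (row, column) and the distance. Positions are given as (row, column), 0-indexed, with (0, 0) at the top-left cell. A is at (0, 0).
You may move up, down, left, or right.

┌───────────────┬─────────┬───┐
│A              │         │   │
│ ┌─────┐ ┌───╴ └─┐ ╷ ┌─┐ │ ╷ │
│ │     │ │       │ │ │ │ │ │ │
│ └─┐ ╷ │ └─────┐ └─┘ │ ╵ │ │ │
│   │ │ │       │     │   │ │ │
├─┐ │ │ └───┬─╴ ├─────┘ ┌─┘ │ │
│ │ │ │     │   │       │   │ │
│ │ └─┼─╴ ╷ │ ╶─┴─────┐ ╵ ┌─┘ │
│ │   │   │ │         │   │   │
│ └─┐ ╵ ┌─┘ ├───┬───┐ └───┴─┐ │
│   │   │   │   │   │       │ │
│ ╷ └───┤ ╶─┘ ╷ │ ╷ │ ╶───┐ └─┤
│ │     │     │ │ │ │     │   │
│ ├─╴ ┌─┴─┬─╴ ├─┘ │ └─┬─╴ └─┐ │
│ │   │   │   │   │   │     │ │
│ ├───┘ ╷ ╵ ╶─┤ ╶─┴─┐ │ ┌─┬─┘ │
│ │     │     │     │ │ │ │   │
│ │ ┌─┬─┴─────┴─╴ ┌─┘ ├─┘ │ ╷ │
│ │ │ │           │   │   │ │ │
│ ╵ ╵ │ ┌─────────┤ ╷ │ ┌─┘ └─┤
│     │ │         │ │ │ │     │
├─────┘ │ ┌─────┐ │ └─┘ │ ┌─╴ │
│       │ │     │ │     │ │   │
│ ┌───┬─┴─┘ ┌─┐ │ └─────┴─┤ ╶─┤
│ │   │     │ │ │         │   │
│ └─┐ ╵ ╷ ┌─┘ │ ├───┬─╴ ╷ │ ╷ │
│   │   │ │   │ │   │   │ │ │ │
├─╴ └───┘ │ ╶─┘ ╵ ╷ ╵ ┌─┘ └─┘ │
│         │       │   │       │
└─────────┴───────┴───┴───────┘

Computing BFS distances from A to all cells:
Furthest cell: (8, 12)
Distance: 94 steps

Path from A to the furthest cell:

┌───────────────┬─────────┬───┐
│A → → → ↓      │         │   │
│ ┌─────┐ ┌───╴ └─┐ ╷ ┌─┐ │ ╷ │
│ │     │↓│       │ │ │ │ │ │ │
│ └─┐ ╷ │ └─────┐ └─┘ │ ╵ │ │ │
│   │ │ │↳ → → ↓│     │   │ │ │
├─┐ │ │ └───┬─╴ ├─────┘ ┌─┘ │ │
│ │ │ │     │↓ ↲│       │   │ │
│ │ └─┼─╴ ╷ │ ╶─┴─────┐ ╵ ┌─┘ │
│ │   │   │ │↳ → → → ↓│   │   │
│ └─┐ ╵ ┌─┘ ├───┬───┐ └───┴─┐ │
│   │   │   │   │↱ ↓│↳ → → ↓│ │
│ ╷ └───┤ ╶─┘ ╷ │ ╷ │ ╶───┐ └─┤
│ │     │     │ │↑│↓│     │↳ ↓│
│ ├─╴ ┌─┴─┬─╴ ├─┘ │ └─┬─╴ └─┐ │
│ │   │   │   │↱ ↑│↳ ↓│     │↓│
│ ├───┘ ╷ ╵ ╶─┤ ╶─┴─┐ │ ┌─┬─┘ │
│ │     │     │↑ ↰  │↓│ │B│↓ ↲│
│ │ ┌─┬─┴─────┴─╴ ┌─┘ ├─┘ │ ╷ │
│ │ │ │↱ → → → → ↑│↓ ↲│↱ ↑│↓│ │
│ ╵ ╵ │ ┌─────────┤ ╷ │ ┌─┘ └─┤
│     │↑│         │↓│ │↑│  ↳ ↓│
├─────┘ │ ┌─────┐ │ └─┘ │ ┌─╴ │
│↱ → → ↑│ │↓ ← ↰│ │↳ → ↑│ │↓ ↲│
│ ┌───┬─┴─┘ ┌─┐ │ └─────┴─┤ ╶─┤
│↑│   │  ↓ ↲│ │↑│      ↓ ↰│↳ ↓│
│ └─┐ ╵ ╷ ┌─┘ │ ├───┬─╴ ╷ │ ╷ │
│↑ ↰│   │↓│   │↑│↓ ↰│↓ ↲│↑│ │↓│
├─╴ └───┘ │ ╶─┘ ╵ ╷ ╵ ┌─┘ └─┘ │
│  ↑ ← ← ↲│    ↑ ↲│↑ ↲│  ↑ ← ↲│
└─────────┴───────┴───┴───────┘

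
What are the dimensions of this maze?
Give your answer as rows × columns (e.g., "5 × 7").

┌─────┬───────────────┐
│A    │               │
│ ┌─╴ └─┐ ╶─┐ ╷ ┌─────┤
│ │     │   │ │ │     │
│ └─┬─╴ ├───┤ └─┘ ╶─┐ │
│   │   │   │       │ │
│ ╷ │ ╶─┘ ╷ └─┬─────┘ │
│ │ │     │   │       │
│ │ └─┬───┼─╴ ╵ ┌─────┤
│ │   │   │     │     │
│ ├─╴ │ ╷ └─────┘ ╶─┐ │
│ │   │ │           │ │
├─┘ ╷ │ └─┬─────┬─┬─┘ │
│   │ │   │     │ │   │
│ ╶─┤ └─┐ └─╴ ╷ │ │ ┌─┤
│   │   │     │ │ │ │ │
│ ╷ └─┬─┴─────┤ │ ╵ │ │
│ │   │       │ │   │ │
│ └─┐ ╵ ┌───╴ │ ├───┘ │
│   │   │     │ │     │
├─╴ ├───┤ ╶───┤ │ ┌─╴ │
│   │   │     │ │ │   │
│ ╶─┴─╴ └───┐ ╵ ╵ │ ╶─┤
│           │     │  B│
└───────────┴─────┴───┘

Counting the maze dimensions:
Rows (vertical): 12
Columns (horizontal): 11
Dimensions: 12 × 11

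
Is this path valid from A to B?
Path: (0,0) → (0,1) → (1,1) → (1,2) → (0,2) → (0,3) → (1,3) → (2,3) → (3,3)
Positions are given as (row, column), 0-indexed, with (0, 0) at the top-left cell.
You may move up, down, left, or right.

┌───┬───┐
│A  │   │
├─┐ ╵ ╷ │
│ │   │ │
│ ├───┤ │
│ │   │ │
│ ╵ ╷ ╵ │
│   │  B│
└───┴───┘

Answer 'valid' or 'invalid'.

Checking path validity:
Result: All consecutive moves are passable.

valid

Correct solution:

┌───┬───┐
│A ↓│↱ ↓│
├─┐ ╵ ╷ │
│ │↳ ↑│↓│
│ ├───┤ │
│ │   │↓│
│ ╵ ╷ ╵ │
│   │  B│
└───┴───┘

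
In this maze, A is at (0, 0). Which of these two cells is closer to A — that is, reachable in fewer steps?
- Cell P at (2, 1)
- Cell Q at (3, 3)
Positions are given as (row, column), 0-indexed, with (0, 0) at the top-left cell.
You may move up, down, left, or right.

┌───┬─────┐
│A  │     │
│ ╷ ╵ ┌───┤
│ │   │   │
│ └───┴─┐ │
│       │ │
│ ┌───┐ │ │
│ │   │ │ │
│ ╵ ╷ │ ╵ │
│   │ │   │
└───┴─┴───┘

Shortest path A → P at (2, 1): 3 steps
Shortest path A → Q at (3, 3): 6 steps

P is closer (3 steps vs 6 steps).

Path to P:

┌───┬─────┐
│A  │     │
│ ╷ ╵ ┌───┤
│↓│   │   │
│ └───┴─┐ │
│↳ P    │ │
│ ┌───┐ │ │
│ │   │ │ │
│ ╵ ╷ │ ╵ │
│   │ │   │
└───┴─┴───┘

Path to Q:

┌───┬─────┐
│A  │     │
│ ╷ ╵ ┌───┤
│↓│   │   │
│ └───┴─┐ │
│↳ → → ↓│ │
│ ┌───┐ │ │
│ │   │Q│ │
│ ╵ ╷ │ ╵ │
│   │ │   │
└───┴─┴───┘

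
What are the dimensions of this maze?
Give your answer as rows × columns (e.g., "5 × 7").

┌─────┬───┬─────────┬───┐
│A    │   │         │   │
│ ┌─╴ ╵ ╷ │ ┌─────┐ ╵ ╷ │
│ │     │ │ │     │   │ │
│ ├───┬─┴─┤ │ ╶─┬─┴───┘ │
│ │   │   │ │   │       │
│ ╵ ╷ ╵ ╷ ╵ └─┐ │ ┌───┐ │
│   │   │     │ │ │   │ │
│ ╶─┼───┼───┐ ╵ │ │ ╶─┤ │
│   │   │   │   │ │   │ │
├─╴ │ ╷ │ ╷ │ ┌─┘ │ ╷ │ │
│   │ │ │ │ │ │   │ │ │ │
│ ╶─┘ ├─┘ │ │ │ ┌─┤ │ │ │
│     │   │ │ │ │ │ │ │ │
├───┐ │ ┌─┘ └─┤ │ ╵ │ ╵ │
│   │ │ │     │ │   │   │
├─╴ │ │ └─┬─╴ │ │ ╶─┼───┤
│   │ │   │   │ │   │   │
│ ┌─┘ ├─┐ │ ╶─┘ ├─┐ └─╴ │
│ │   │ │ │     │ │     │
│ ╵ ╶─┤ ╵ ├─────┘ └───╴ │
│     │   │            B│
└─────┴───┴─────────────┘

Counting the maze dimensions:
Rows (vertical): 11
Columns (horizontal): 12
Dimensions: 11 × 12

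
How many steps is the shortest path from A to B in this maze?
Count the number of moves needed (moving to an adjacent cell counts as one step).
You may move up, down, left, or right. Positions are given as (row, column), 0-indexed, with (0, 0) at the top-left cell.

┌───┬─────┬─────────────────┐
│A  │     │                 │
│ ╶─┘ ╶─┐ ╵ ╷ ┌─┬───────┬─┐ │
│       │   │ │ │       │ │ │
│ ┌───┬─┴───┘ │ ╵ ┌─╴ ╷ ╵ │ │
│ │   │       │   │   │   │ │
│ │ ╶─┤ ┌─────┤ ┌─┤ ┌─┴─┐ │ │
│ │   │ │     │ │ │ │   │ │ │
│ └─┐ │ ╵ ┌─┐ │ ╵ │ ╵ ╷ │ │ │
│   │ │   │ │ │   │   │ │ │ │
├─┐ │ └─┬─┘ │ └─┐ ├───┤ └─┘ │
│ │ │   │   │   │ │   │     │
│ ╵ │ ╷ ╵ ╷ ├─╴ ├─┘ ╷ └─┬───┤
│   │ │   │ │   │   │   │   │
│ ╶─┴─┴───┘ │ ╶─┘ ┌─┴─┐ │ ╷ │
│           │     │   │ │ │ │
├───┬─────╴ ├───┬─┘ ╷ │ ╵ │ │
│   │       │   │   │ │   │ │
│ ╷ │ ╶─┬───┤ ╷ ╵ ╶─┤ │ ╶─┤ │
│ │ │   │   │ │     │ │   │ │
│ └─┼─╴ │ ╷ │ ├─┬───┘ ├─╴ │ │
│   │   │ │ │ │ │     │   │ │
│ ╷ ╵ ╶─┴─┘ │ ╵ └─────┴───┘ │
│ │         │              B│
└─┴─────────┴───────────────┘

Using BFS to find shortest path:
Start: (0, 0), End: (11, 13)
Path found:
(0,0) → (1,0) → (1,1) → (1,2) → (0,2) → (0,3) → (0,4) → (1,4) → (1,5) → (0,5) → (0,6) → (1,6) → (2,6) → (2,5) → (2,4) → (2,3) → (3,3) → (4,3) → (4,4) → (3,4) → (3,5) → (3,6) → (4,6) → (5,6) → (5,7) → (6,7) → (6,6) → (7,6) → (7,7) → (7,8) → (6,8) → (6,9) → (5,9) → (5,10) → (6,10) → (6,11) → (7,11) → (8,11) → (8,12) → (7,12) → (6,12) → (6,13) → (7,13) → (8,13) → (9,13) → (10,13) → (11,13)
Number of steps: 46

Solution:

┌───┬─────┬─────────────────┐
│A  │↱ → ↓│↱ ↓              │
│ ╶─┘ ╶─┐ ╵ ╷ ┌─┬───────┬─┐ │
│↳ → ↑  │↳ ↑│↓│ │       │ │ │
│ ┌───┬─┴───┘ │ ╵ ┌─╴ ╷ ╵ │ │
│ │   │↓ ← ← ↲│   │   │   │ │
│ │ ╶─┤ ┌─────┤ ┌─┤ ┌─┴─┐ │ │
│ │   │↓│↱ → ↓│ │ │ │   │ │ │
│ └─┐ │ ╵ ┌─┐ │ ╵ │ ╵ ╷ │ │ │
│   │ │↳ ↑│ │↓│   │   │ │ │ │
├─┐ │ └─┬─┘ │ └─┐ ├───┤ └─┘ │
│ │ │   │   │↳ ↓│ │↱ ↓│     │
│ ╵ │ ╷ ╵ ╷ ├─╴ ├─┘ ╷ └─┬───┤
│   │ │   │ │↓ ↲│↱ ↑│↳ ↓│↱ ↓│
│ ╶─┴─┴───┘ │ ╶─┘ ┌─┴─┐ │ ╷ │
│           │↳ → ↑│   │↓│↑│↓│
├───┬─────╴ ├───┬─┘ ╷ │ ╵ │ │
│   │       │   │   │ │↳ ↑│↓│
│ ╷ │ ╶─┬───┤ ╷ ╵ ╶─┤ │ ╶─┤ │
│ │ │   │   │ │     │ │   │↓│
│ └─┼─╴ │ ╷ │ ├─┬───┘ ├─╴ │ │
│   │   │ │ │ │ │     │   │↓│
│ ╷ ╵ ╶─┴─┘ │ ╵ └─────┴───┘ │
│ │         │              B│
└─┴─────────┴───────────────┘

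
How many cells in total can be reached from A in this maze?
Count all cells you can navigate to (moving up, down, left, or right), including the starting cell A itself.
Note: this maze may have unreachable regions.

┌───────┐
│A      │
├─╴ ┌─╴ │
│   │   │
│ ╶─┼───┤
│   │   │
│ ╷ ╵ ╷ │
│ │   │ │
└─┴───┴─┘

Using BFS/flood-fill to find all reachable cells from A:
Maze size: 4 × 4 = 16 total cells
All cells are reachable — the maze is fully connected.
Reachable cells: 16

Reachable region (· marks reachable cells):

┌───────┐
│A · · ·│
├─╴ ┌─╴ │
│· ·│· ·│
│ ╶─┼───┤
│· ·│· ·│
│ ╷ ╵ ╷ │
│·│· ·│·│
└─┴───┴─┘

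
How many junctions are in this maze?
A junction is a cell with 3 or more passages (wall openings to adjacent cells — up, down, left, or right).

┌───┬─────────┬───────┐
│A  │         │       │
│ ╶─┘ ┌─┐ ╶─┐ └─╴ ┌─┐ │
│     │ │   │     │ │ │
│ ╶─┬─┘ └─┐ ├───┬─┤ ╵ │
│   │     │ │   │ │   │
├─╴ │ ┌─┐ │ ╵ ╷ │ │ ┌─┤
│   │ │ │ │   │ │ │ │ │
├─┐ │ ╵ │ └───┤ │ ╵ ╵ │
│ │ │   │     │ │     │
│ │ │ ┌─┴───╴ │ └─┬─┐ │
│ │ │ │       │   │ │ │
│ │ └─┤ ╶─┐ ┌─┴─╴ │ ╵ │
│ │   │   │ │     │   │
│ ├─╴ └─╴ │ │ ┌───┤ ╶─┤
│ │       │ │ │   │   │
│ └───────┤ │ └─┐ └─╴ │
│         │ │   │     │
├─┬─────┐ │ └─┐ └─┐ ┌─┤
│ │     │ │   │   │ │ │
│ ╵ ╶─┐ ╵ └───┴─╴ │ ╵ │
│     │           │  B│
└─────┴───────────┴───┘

Checking each cell for number of passages:

Junctions found (3+ passages):
  (0, 4): 3 passages
  (0, 8): 3 passages
  (1, 0): 3 passages
  (2, 3): 3 passages
  (2, 9): 3 passages
  (3, 1): 3 passages
  (4, 2): 3 passages
  (4, 9): 3 passages
  (4, 10): 3 passages
  (5, 5): 3 passages
  (6, 9): 3 passages
  (7, 2): 3 passages
  (8, 9): 3 passages
  (10, 1): 3 passages
  (10, 4): 3 passages
Total junctions: 15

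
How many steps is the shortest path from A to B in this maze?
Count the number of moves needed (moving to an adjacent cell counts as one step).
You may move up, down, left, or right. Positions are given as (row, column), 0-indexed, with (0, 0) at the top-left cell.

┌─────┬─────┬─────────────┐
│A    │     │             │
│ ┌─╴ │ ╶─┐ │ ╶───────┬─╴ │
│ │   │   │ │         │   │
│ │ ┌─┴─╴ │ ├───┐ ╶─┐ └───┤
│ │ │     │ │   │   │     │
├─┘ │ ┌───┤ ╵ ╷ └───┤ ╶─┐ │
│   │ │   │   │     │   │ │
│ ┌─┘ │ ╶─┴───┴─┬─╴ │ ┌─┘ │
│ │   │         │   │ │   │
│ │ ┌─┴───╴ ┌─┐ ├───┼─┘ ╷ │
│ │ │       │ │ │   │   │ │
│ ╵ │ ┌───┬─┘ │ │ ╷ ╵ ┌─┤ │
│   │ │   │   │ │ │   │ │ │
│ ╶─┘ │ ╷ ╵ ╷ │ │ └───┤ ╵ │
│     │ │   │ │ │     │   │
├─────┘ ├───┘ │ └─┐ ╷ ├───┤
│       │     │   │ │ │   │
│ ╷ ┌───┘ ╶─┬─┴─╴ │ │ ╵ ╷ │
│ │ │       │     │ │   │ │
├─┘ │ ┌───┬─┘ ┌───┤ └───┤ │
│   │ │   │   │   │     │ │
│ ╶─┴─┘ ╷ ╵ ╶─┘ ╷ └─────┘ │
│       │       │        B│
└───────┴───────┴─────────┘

Using BFS to find shortest path:
Start: (0, 0), End: (11, 12)
Path found:
(0,0) → (0,1) → (0,2) → (1,2) → (1,1) → (2,1) → (3,1) → (3,0) → (4,0) → (5,0) → (6,0) → (7,0) → (7,1) → (7,2) → (6,2) → (5,2) → (5,3) → (5,4) → (5,5) → (4,5) → (4,6) → (4,7) → (5,7) → (6,7) → (7,7) → (8,7) → (8,8) → (9,8) → (9,7) → (9,6) → (10,6) → (10,5) → (11,5) → (11,6) → (11,7) → (10,7) → (10,8) → (11,8) → (11,9) → (11,10) → (11,11) → (11,12)
Number of steps: 41

Solution:

┌─────┬─────┬─────────────┐
│A → ↓│     │             │
│ ┌─╴ │ ╶─┐ │ ╶───────┬─╴ │
│ │↓ ↲│   │ │         │   │
│ │ ┌─┴─╴ │ ├───┐ ╶─┐ └───┤
│ │↓│     │ │   │   │     │
├─┘ │ ┌───┤ ╵ ╷ └───┤ ╶─┐ │
│↓ ↲│ │   │   │     │   │ │
│ ┌─┘ │ ╶─┴───┴─┬─╴ │ ┌─┘ │
│↓│   │    ↱ → ↓│   │ │   │
│ │ ┌─┴───╴ ┌─┐ ├───┼─┘ ╷ │
│↓│ │↱ → → ↑│ │↓│   │   │ │
│ ╵ │ ┌───┬─┘ │ │ ╷ ╵ ┌─┤ │
│↓  │↑│   │   │↓│ │   │ │ │
│ ╶─┘ │ ╷ ╵ ╷ │ │ └───┤ ╵ │
│↳ → ↑│ │   │ │↓│     │   │
├─────┘ ├───┘ │ └─┐ ╷ ├───┤
│       │     │↳ ↓│ │ │   │
│ ╷ ┌───┘ ╶─┬─┴─╴ │ │ ╵ ╷ │
│ │ │       │↓ ← ↲│ │   │ │
├─┘ │ ┌───┬─┘ ┌───┤ └───┤ │
│   │ │   │↓ ↲│↱ ↓│     │ │
│ ╶─┴─┘ ╷ ╵ ╶─┘ ╷ └─────┘ │
│       │  ↳ → ↑│↳ → → → B│
└───────┴───────┴─────────┘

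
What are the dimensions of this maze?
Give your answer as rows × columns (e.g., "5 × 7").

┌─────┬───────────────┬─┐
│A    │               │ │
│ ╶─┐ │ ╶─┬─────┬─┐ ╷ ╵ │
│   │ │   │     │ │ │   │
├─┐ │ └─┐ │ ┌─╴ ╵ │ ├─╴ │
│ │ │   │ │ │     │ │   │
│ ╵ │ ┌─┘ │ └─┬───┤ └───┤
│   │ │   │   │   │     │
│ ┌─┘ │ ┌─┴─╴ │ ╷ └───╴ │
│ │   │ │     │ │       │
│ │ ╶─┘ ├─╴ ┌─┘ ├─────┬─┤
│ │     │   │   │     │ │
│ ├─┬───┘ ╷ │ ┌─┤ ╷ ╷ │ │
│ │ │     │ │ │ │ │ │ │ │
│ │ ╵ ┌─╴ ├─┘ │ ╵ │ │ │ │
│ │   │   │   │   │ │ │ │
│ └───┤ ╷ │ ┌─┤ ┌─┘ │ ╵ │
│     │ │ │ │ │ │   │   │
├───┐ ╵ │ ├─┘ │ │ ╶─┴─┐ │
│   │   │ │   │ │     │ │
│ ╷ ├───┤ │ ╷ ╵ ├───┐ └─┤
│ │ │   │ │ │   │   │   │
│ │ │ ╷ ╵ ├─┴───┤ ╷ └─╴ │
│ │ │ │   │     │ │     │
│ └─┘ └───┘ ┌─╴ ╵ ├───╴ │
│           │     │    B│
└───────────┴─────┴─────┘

Counting the maze dimensions:
Rows (vertical): 13
Columns (horizontal): 12
Dimensions: 13 × 12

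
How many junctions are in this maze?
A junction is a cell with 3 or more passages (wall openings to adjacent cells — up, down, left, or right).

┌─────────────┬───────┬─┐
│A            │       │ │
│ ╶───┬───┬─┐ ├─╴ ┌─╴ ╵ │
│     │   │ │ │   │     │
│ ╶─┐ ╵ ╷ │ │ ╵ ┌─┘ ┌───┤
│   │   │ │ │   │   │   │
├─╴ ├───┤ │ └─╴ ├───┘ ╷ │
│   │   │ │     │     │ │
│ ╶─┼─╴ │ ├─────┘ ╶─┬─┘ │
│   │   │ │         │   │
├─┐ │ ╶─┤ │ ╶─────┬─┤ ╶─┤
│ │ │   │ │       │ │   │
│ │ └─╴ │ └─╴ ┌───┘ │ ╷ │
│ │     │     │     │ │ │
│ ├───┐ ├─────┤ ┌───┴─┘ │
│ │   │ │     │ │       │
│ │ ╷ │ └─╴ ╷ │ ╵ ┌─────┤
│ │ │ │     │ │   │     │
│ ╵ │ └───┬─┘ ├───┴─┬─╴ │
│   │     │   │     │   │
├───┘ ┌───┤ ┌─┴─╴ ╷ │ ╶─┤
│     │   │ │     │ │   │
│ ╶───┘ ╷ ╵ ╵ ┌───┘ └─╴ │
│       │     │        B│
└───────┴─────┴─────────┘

Checking each cell for number of passages:

Junctions found (3+ passages):
  (0, 8): 3 passages
  (1, 0): 3 passages
  (1, 10): 3 passages
  (2, 7): 3 passages
  (4, 8): 3 passages
  (5, 6): 3 passages
  (5, 10): 3 passages
  (6, 3): 3 passages
  (7, 5): 3 passages
  (9, 2): 3 passages
  (9, 8): 3 passages
  (11, 5): 3 passages
  (11, 9): 3 passages
Total junctions: 13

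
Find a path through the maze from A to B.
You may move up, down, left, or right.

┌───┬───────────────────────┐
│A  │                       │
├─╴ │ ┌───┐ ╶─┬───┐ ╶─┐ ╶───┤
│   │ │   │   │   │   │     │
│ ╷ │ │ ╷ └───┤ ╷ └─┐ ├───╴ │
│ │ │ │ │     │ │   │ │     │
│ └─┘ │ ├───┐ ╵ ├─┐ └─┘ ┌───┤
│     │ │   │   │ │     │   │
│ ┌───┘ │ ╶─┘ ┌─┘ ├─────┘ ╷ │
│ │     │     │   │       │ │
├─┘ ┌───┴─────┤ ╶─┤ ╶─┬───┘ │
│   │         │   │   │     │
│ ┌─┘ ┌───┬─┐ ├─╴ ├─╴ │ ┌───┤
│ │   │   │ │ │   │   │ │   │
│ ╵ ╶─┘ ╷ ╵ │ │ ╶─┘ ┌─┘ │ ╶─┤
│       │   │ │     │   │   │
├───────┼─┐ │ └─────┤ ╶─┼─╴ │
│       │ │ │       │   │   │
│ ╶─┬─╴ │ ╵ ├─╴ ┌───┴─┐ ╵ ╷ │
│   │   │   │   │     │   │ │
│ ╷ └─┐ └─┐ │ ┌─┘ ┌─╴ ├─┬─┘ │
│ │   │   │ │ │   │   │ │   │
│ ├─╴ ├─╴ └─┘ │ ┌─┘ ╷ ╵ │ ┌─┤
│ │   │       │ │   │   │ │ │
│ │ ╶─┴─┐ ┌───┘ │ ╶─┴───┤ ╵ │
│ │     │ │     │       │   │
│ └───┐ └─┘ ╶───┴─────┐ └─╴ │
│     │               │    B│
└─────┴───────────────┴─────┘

Finding the shortest path through the maze:
Path length: 106 steps
Directions: right → down → left → down → down → right → right → up → up → up → right → right → right → right → right → right → right → right → right → down → right → right → down → left → left → down → left → left → up → left → up → left → down → down → left → up → left → left → up → left → down → down → down → left → left → down → left → down → down → right → up → right → up → right → right → right → right → down → down → down → right → down → left → down → down → left → left → up → left → up → up → left → left → left → down → right → down → right → down → left → down → right → right → down → right → right → up → right → right → up → up → right → up → right → right → down → left → down → left → down → right → right → right → down → right → right

Solution:

┌───┬───────────────────────┐
│A ↓│↱ → → → → → → → → ↓    │
├─╴ │ ┌───┐ ╶─┬───┐ ╶─┐ ╶───┤
│↓ ↲│↑│↓ ↰│   │↓ ↰│   │↳ → ↓│
│ ╷ │ │ ╷ └───┤ ╷ └─┐ ├───╴ │
│↓│ │↑│↓│↑ ← ↰│↓│↑ ↰│ │↓ ← ↲│
│ └─┘ │ ├───┐ ╵ ├─┐ └─┘ ┌───┤
│↳ → ↑│↓│   │↑ ↲│ │↑ ← ↲│   │
│ ┌───┘ │ ╶─┘ ┌─┘ ├─────┘ ╷ │
│ │↓ ← ↲│     │   │       │ │
├─┘ ┌───┴─────┤ ╶─┤ ╶─┬───┘ │
│↓ ↲│↱ → → → ↓│   │   │     │
│ ┌─┘ ┌───┬─┐ ├─╴ ├─╴ │ ┌───┤
│↓│↱ ↑│   │ │↓│   │   │ │   │
│ ╵ ╶─┘ ╷ ╵ │ │ ╶─┘ ┌─┘ │ ╶─┤
│↳ ↑    │   │↓│     │   │   │
├───────┼─┐ │ └─────┤ ╶─┼─╴ │
│↓ ← ← ↰│ │ │↳ ↓    │   │   │
│ ╶─┬─╴ │ ╵ ├─╴ ┌───┴─┐ ╵ ╷ │
│↳ ↓│  ↑│   │↓ ↲│↱ → ↓│   │ │
│ ╷ └─┐ └─┐ │ ┌─┘ ┌─╴ ├─┬─┘ │
│ │↳ ↓│↑ ↰│ │↓│↱ ↑│↓ ↲│ │   │
│ ├─╴ ├─╴ └─┘ │ ┌─┘ ╷ ╵ │ ┌─┤
│ │↓ ↲│  ↑ ← ↲│↑│↓ ↲│   │ │ │
│ │ ╶─┴─┐ ┌───┘ │ ╶─┴───┤ ╵ │
│ │↳ → ↓│ │↱ → ↑│↳ → → ↓│   │
│ └───┐ └─┘ ╶───┴─────┐ └─╴ │
│     │↳ → ↑          │↳ → B│
└─────┴───────────────┴─────┘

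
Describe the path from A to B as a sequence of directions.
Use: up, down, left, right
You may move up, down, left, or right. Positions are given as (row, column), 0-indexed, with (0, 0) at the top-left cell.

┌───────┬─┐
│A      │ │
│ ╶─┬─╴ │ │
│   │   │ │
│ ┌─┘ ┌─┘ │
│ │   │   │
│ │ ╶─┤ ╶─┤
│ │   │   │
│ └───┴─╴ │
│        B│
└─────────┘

Finding the path and converting it to directions:
Path through cells: (0,0) → (1,0) → (2,0) → (3,0) → (4,0) → (4,1) → (4,2) → (4,3) → (4,4)
Directions: down, down, down, down, right, right, right, right

Solution:

┌───────┬─┐
│A      │ │
│ ╶─┬─╴ │ │
│↓  │   │ │
│ ┌─┘ ┌─┘ │
│↓│   │   │
│ │ ╶─┤ ╶─┤
│↓│   │   │
│ └───┴─╴ │
│↳ → → → B│
└─────────┘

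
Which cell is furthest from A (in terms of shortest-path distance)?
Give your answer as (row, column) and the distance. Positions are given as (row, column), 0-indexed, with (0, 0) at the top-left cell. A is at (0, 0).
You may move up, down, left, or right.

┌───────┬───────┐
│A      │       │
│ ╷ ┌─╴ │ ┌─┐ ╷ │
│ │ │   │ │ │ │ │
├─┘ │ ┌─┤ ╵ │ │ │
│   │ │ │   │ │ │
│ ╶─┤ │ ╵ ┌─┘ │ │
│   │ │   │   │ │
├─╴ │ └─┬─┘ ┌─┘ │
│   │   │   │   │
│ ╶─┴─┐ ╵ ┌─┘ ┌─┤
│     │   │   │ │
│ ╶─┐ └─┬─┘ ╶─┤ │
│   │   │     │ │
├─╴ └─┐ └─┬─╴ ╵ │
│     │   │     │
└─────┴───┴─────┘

Computing BFS distances from A to all cells:
Furthest cell: (5, 7)
Distance: 32 steps

Path from A to the furthest cell:

┌───────┬───────┐
│A → → ↓│    ↱ ↓│
│ ╷ ┌─╴ │ ┌─┐ ╷ │
│ │ │↓ ↲│ │ │↑│↓│
├─┘ │ ┌─┤ ╵ │ │ │
│   │↓│ │   │↑│↓│
│ ╶─┤ │ ╵ ┌─┘ │ │
│   │↓│   │↱ ↑│↓│
├─╴ │ └─┬─┘ ┌─┘ │
│   │↳ ↓│↱ ↑│↓ ↲│
│ ╶─┴─┐ ╵ ┌─┘ ┌─┤
│     │↳ ↑│↓ ↲│B│
│ ╶─┐ └─┬─┘ ╶─┤ │
│   │   │  ↳ ↓│↑│
├─╴ └─┐ └─┬─╴ ╵ │
│     │   │  ↳ ↑│
└─────┴───┴─────┘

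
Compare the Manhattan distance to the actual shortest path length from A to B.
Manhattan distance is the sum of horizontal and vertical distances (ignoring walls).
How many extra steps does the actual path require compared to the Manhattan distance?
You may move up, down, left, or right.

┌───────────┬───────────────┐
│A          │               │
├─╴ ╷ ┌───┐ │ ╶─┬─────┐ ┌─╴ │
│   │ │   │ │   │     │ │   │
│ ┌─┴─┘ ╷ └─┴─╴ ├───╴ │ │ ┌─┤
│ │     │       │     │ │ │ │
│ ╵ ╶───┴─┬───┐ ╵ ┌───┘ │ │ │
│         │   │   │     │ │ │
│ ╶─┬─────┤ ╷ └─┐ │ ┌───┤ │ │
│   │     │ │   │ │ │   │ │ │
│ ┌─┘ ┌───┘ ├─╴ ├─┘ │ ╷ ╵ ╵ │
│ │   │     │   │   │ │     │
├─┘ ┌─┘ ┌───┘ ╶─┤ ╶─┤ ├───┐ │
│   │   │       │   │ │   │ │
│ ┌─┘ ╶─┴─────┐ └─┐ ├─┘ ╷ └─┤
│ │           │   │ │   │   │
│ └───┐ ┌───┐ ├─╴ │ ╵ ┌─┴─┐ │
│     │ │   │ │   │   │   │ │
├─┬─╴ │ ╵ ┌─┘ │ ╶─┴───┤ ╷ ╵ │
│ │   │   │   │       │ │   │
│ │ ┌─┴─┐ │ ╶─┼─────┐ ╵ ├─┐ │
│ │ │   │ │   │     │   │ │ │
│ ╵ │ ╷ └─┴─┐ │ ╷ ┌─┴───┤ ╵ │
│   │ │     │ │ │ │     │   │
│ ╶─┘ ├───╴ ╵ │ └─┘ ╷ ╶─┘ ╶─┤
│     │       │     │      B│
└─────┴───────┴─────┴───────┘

Manhattan distance: |12 - 0| + |13 - 0| = 25
Actual path length: 49
Extra steps: 49 - 25 = 24

Solution:

┌───────────┬───────────────┐
│A ↓        │↱ → → → → ↓    │
├─╴ ╷ ┌───┐ │ ╶─┬─────┐ ┌─╴ │
│↓ ↲│ │↱ ↓│ │↑ ↰│     │↓│   │
│ ┌─┴─┘ ╷ └─┴─╴ ├───╴ │ │ ┌─┤
│↓│↱ → ↑│↳ → → ↑│     │↓│ │ │
│ ╵ ╶───┴─┬───┐ ╵ ┌───┘ │ │ │
│↳ ↑      │   │   │↓ ← ↲│ │ │
│ ╶─┬─────┤ ╷ └─┐ │ ┌───┤ │ │
│   │     │ │   │ │↓│   │ │ │
│ ┌─┘ ┌───┘ ├─╴ ├─┘ │ ╷ ╵ ╵ │
│ │   │     │   │↓ ↲│ │     │
├─┘ ┌─┘ ┌───┘ ╶─┤ ╶─┤ ├───┐ │
│   │   │       │↳ ↓│ │↱ ↓│ │
│ ┌─┘ ╶─┴─────┐ └─┐ ├─┘ ╷ └─┤
│ │           │   │↓│↱ ↑│↳ ↓│
│ └───┐ ┌───┐ ├─╴ │ ╵ ┌─┴─┐ │
│     │ │   │ │   │↳ ↑│   │↓│
├─┬─╴ │ ╵ ┌─┘ │ ╶─┴───┤ ╷ ╵ │
│ │   │   │   │       │ │  ↓│
│ │ ┌─┴─┐ │ ╶─┼─────┐ ╵ ├─┐ │
│ │ │   │ │   │     │   │ │↓│
│ ╵ │ ╷ └─┴─┐ │ ╷ ┌─┴───┤ ╵ │
│   │ │     │ │ │ │     │↓ ↲│
│ ╶─┘ ├───╴ ╵ │ └─┘ ╷ ╶─┘ ╶─┤
│     │       │     │    ↳ B│
└─────┴───────┴─────┴───────┘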